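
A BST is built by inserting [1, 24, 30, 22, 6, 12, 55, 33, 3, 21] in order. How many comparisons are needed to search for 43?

Search path for 43: 1 -> 24 -> 30 -> 55 -> 33
Found: False
Comparisons: 5


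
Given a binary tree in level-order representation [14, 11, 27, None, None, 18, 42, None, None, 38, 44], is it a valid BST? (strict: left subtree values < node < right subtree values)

Level-order array: [14, 11, 27, None, None, 18, 42, None, None, 38, 44]
Validate using subtree bounds (lo, hi): at each node, require lo < value < hi,
then recurse left with hi=value and right with lo=value.
Preorder trace (stopping at first violation):
  at node 14 with bounds (-inf, +inf): OK
  at node 11 with bounds (-inf, 14): OK
  at node 27 with bounds (14, +inf): OK
  at node 18 with bounds (14, 27): OK
  at node 42 with bounds (27, +inf): OK
  at node 38 with bounds (27, 42): OK
  at node 44 with bounds (42, +inf): OK
No violation found at any node.
Result: Valid BST


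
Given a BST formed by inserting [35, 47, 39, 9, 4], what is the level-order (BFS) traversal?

Tree insertion order: [35, 47, 39, 9, 4]
Tree (level-order array): [35, 9, 47, 4, None, 39]
BFS from the root, enqueuing left then right child of each popped node:
  queue [35] -> pop 35, enqueue [9, 47], visited so far: [35]
  queue [9, 47] -> pop 9, enqueue [4], visited so far: [35, 9]
  queue [47, 4] -> pop 47, enqueue [39], visited so far: [35, 9, 47]
  queue [4, 39] -> pop 4, enqueue [none], visited so far: [35, 9, 47, 4]
  queue [39] -> pop 39, enqueue [none], visited so far: [35, 9, 47, 4, 39]
Result: [35, 9, 47, 4, 39]


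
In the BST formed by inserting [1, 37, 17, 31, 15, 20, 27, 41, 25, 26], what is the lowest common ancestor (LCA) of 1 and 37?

Tree insertion order: [1, 37, 17, 31, 15, 20, 27, 41, 25, 26]
Tree (level-order array): [1, None, 37, 17, 41, 15, 31, None, None, None, None, 20, None, None, 27, 25, None, None, 26]
In a BST, the LCA of p=1, q=37 is the first node v on the
root-to-leaf path with p <= v <= q (go left if both < v, right if both > v).
Walk from root:
  at 1: 1 <= 1 <= 37, this is the LCA
LCA = 1


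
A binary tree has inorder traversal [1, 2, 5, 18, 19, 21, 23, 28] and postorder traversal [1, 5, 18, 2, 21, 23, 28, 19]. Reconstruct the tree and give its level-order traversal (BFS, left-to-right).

Inorder:   [1, 2, 5, 18, 19, 21, 23, 28]
Postorder: [1, 5, 18, 2, 21, 23, 28, 19]
Algorithm: postorder visits root last, so walk postorder right-to-left;
each value is the root of the current inorder slice — split it at that
value, recurse on the right subtree first, then the left.
Recursive splits:
  root=19; inorder splits into left=[1, 2, 5, 18], right=[21, 23, 28]
  root=28; inorder splits into left=[21, 23], right=[]
  root=23; inorder splits into left=[21], right=[]
  root=21; inorder splits into left=[], right=[]
  root=2; inorder splits into left=[1], right=[5, 18]
  root=18; inorder splits into left=[5], right=[]
  root=5; inorder splits into left=[], right=[]
  root=1; inorder splits into left=[], right=[]
Reconstructed level-order: [19, 2, 28, 1, 18, 23, 5, 21]


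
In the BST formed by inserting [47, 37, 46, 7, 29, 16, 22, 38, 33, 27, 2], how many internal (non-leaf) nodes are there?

Tree built from: [47, 37, 46, 7, 29, 16, 22, 38, 33, 27, 2]
Tree (level-order array): [47, 37, None, 7, 46, 2, 29, 38, None, None, None, 16, 33, None, None, None, 22, None, None, None, 27]
Rule: An internal node has at least one child.
Per-node child counts:
  node 47: 1 child(ren)
  node 37: 2 child(ren)
  node 7: 2 child(ren)
  node 2: 0 child(ren)
  node 29: 2 child(ren)
  node 16: 1 child(ren)
  node 22: 1 child(ren)
  node 27: 0 child(ren)
  node 33: 0 child(ren)
  node 46: 1 child(ren)
  node 38: 0 child(ren)
Matching nodes: [47, 37, 7, 29, 16, 22, 46]
Count of internal (non-leaf) nodes: 7


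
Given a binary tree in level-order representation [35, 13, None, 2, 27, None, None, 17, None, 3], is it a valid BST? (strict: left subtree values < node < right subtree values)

Level-order array: [35, 13, None, 2, 27, None, None, 17, None, 3]
Validate using subtree bounds (lo, hi): at each node, require lo < value < hi,
then recurse left with hi=value and right with lo=value.
Preorder trace (stopping at first violation):
  at node 35 with bounds (-inf, +inf): OK
  at node 13 with bounds (-inf, 35): OK
  at node 2 with bounds (-inf, 13): OK
  at node 27 with bounds (13, 35): OK
  at node 17 with bounds (13, 27): OK
  at node 3 with bounds (13, 17): VIOLATION
Node 3 violates its bound: not (13 < 3 < 17).
Result: Not a valid BST


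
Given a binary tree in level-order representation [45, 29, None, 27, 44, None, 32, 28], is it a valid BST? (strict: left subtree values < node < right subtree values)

Level-order array: [45, 29, None, 27, 44, None, 32, 28]
Validate using subtree bounds (lo, hi): at each node, require lo < value < hi,
then recurse left with hi=value and right with lo=value.
Preorder trace (stopping at first violation):
  at node 45 with bounds (-inf, +inf): OK
  at node 29 with bounds (-inf, 45): OK
  at node 27 with bounds (-inf, 29): OK
  at node 32 with bounds (27, 29): VIOLATION
Node 32 violates its bound: not (27 < 32 < 29).
Result: Not a valid BST


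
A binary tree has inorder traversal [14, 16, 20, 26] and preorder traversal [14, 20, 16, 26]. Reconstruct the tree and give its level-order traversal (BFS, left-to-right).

Inorder:  [14, 16, 20, 26]
Preorder: [14, 20, 16, 26]
Algorithm: preorder visits root first, so consume preorder in order;
for each root, split the current inorder slice at that value into
left-subtree inorder and right-subtree inorder, then recurse.
Recursive splits:
  root=14; inorder splits into left=[], right=[16, 20, 26]
  root=20; inorder splits into left=[16], right=[26]
  root=16; inorder splits into left=[], right=[]
  root=26; inorder splits into left=[], right=[]
Reconstructed level-order: [14, 20, 16, 26]


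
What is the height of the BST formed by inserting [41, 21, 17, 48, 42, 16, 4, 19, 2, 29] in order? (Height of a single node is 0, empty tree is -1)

Insertion order: [41, 21, 17, 48, 42, 16, 4, 19, 2, 29]
Tree (level-order array): [41, 21, 48, 17, 29, 42, None, 16, 19, None, None, None, None, 4, None, None, None, 2]
Compute height bottom-up (empty subtree = -1):
  height(2) = 1 + max(-1, -1) = 0
  height(4) = 1 + max(0, -1) = 1
  height(16) = 1 + max(1, -1) = 2
  height(19) = 1 + max(-1, -1) = 0
  height(17) = 1 + max(2, 0) = 3
  height(29) = 1 + max(-1, -1) = 0
  height(21) = 1 + max(3, 0) = 4
  height(42) = 1 + max(-1, -1) = 0
  height(48) = 1 + max(0, -1) = 1
  height(41) = 1 + max(4, 1) = 5
Height = 5


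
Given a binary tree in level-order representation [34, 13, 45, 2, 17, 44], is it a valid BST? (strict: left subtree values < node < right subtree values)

Level-order array: [34, 13, 45, 2, 17, 44]
Validate using subtree bounds (lo, hi): at each node, require lo < value < hi,
then recurse left with hi=value and right with lo=value.
Preorder trace (stopping at first violation):
  at node 34 with bounds (-inf, +inf): OK
  at node 13 with bounds (-inf, 34): OK
  at node 2 with bounds (-inf, 13): OK
  at node 17 with bounds (13, 34): OK
  at node 45 with bounds (34, +inf): OK
  at node 44 with bounds (34, 45): OK
No violation found at any node.
Result: Valid BST


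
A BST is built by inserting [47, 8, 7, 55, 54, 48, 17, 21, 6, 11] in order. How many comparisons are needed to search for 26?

Search path for 26: 47 -> 8 -> 17 -> 21
Found: False
Comparisons: 4


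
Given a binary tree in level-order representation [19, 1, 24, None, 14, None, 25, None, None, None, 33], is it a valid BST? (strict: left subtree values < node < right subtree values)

Level-order array: [19, 1, 24, None, 14, None, 25, None, None, None, 33]
Validate using subtree bounds (lo, hi): at each node, require lo < value < hi,
then recurse left with hi=value and right with lo=value.
Preorder trace (stopping at first violation):
  at node 19 with bounds (-inf, +inf): OK
  at node 1 with bounds (-inf, 19): OK
  at node 14 with bounds (1, 19): OK
  at node 24 with bounds (19, +inf): OK
  at node 25 with bounds (24, +inf): OK
  at node 33 with bounds (25, +inf): OK
No violation found at any node.
Result: Valid BST


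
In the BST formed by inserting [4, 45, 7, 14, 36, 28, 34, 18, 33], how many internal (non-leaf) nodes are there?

Tree built from: [4, 45, 7, 14, 36, 28, 34, 18, 33]
Tree (level-order array): [4, None, 45, 7, None, None, 14, None, 36, 28, None, 18, 34, None, None, 33]
Rule: An internal node has at least one child.
Per-node child counts:
  node 4: 1 child(ren)
  node 45: 1 child(ren)
  node 7: 1 child(ren)
  node 14: 1 child(ren)
  node 36: 1 child(ren)
  node 28: 2 child(ren)
  node 18: 0 child(ren)
  node 34: 1 child(ren)
  node 33: 0 child(ren)
Matching nodes: [4, 45, 7, 14, 36, 28, 34]
Count of internal (non-leaf) nodes: 7


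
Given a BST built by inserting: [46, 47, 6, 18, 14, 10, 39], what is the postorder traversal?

Tree insertion order: [46, 47, 6, 18, 14, 10, 39]
Tree (level-order array): [46, 6, 47, None, 18, None, None, 14, 39, 10]
Postorder traversal: [10, 14, 39, 18, 6, 47, 46]


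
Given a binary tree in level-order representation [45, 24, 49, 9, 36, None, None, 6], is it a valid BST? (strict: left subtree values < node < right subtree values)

Level-order array: [45, 24, 49, 9, 36, None, None, 6]
Validate using subtree bounds (lo, hi): at each node, require lo < value < hi,
then recurse left with hi=value and right with lo=value.
Preorder trace (stopping at first violation):
  at node 45 with bounds (-inf, +inf): OK
  at node 24 with bounds (-inf, 45): OK
  at node 9 with bounds (-inf, 24): OK
  at node 6 with bounds (-inf, 9): OK
  at node 36 with bounds (24, 45): OK
  at node 49 with bounds (45, +inf): OK
No violation found at any node.
Result: Valid BST


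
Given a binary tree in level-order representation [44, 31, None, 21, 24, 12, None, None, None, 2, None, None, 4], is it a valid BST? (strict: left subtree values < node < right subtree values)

Level-order array: [44, 31, None, 21, 24, 12, None, None, None, 2, None, None, 4]
Validate using subtree bounds (lo, hi): at each node, require lo < value < hi,
then recurse left with hi=value and right with lo=value.
Preorder trace (stopping at first violation):
  at node 44 with bounds (-inf, +inf): OK
  at node 31 with bounds (-inf, 44): OK
  at node 21 with bounds (-inf, 31): OK
  at node 12 with bounds (-inf, 21): OK
  at node 2 with bounds (-inf, 12): OK
  at node 4 with bounds (2, 12): OK
  at node 24 with bounds (31, 44): VIOLATION
Node 24 violates its bound: not (31 < 24 < 44).
Result: Not a valid BST


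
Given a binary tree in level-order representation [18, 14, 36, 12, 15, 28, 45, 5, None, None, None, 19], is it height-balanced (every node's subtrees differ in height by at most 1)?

Tree (level-order array): [18, 14, 36, 12, 15, 28, 45, 5, None, None, None, 19]
Definition: a tree is height-balanced if, at every node, |h(left) - h(right)| <= 1 (empty subtree has height -1).
Bottom-up per-node check:
  node 5: h_left=-1, h_right=-1, diff=0 [OK], height=0
  node 12: h_left=0, h_right=-1, diff=1 [OK], height=1
  node 15: h_left=-1, h_right=-1, diff=0 [OK], height=0
  node 14: h_left=1, h_right=0, diff=1 [OK], height=2
  node 19: h_left=-1, h_right=-1, diff=0 [OK], height=0
  node 28: h_left=0, h_right=-1, diff=1 [OK], height=1
  node 45: h_left=-1, h_right=-1, diff=0 [OK], height=0
  node 36: h_left=1, h_right=0, diff=1 [OK], height=2
  node 18: h_left=2, h_right=2, diff=0 [OK], height=3
All nodes satisfy the balance condition.
Result: Balanced


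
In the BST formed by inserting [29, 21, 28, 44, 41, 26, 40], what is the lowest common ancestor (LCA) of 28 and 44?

Tree insertion order: [29, 21, 28, 44, 41, 26, 40]
Tree (level-order array): [29, 21, 44, None, 28, 41, None, 26, None, 40]
In a BST, the LCA of p=28, q=44 is the first node v on the
root-to-leaf path with p <= v <= q (go left if both < v, right if both > v).
Walk from root:
  at 29: 28 <= 29 <= 44, this is the LCA
LCA = 29


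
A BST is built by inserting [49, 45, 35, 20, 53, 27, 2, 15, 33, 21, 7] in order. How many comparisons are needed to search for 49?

Search path for 49: 49
Found: True
Comparisons: 1


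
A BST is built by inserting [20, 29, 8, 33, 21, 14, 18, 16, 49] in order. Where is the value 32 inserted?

Starting tree (level order): [20, 8, 29, None, 14, 21, 33, None, 18, None, None, None, 49, 16]
Insertion path: 20 -> 29 -> 33
Result: insert 32 as left child of 33
Final tree (level order): [20, 8, 29, None, 14, 21, 33, None, 18, None, None, 32, 49, 16]


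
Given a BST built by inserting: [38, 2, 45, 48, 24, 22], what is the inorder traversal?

Tree insertion order: [38, 2, 45, 48, 24, 22]
Tree (level-order array): [38, 2, 45, None, 24, None, 48, 22]
Inorder traversal: [2, 22, 24, 38, 45, 48]


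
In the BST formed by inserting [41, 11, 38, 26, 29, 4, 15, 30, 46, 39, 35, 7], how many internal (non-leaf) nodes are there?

Tree built from: [41, 11, 38, 26, 29, 4, 15, 30, 46, 39, 35, 7]
Tree (level-order array): [41, 11, 46, 4, 38, None, None, None, 7, 26, 39, None, None, 15, 29, None, None, None, None, None, 30, None, 35]
Rule: An internal node has at least one child.
Per-node child counts:
  node 41: 2 child(ren)
  node 11: 2 child(ren)
  node 4: 1 child(ren)
  node 7: 0 child(ren)
  node 38: 2 child(ren)
  node 26: 2 child(ren)
  node 15: 0 child(ren)
  node 29: 1 child(ren)
  node 30: 1 child(ren)
  node 35: 0 child(ren)
  node 39: 0 child(ren)
  node 46: 0 child(ren)
Matching nodes: [41, 11, 4, 38, 26, 29, 30]
Count of internal (non-leaf) nodes: 7


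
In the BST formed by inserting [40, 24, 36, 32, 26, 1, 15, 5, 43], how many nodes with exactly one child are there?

Tree built from: [40, 24, 36, 32, 26, 1, 15, 5, 43]
Tree (level-order array): [40, 24, 43, 1, 36, None, None, None, 15, 32, None, 5, None, 26]
Rule: These are nodes with exactly 1 non-null child.
Per-node child counts:
  node 40: 2 child(ren)
  node 24: 2 child(ren)
  node 1: 1 child(ren)
  node 15: 1 child(ren)
  node 5: 0 child(ren)
  node 36: 1 child(ren)
  node 32: 1 child(ren)
  node 26: 0 child(ren)
  node 43: 0 child(ren)
Matching nodes: [1, 15, 36, 32]
Count of nodes with exactly one child: 4


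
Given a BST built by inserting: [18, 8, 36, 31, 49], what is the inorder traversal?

Tree insertion order: [18, 8, 36, 31, 49]
Tree (level-order array): [18, 8, 36, None, None, 31, 49]
Inorder traversal: [8, 18, 31, 36, 49]


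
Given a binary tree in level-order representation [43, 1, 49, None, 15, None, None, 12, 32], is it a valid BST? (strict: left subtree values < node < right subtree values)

Level-order array: [43, 1, 49, None, 15, None, None, 12, 32]
Validate using subtree bounds (lo, hi): at each node, require lo < value < hi,
then recurse left with hi=value and right with lo=value.
Preorder trace (stopping at first violation):
  at node 43 with bounds (-inf, +inf): OK
  at node 1 with bounds (-inf, 43): OK
  at node 15 with bounds (1, 43): OK
  at node 12 with bounds (1, 15): OK
  at node 32 with bounds (15, 43): OK
  at node 49 with bounds (43, +inf): OK
No violation found at any node.
Result: Valid BST


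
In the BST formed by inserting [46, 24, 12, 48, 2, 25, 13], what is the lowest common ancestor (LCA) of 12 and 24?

Tree insertion order: [46, 24, 12, 48, 2, 25, 13]
Tree (level-order array): [46, 24, 48, 12, 25, None, None, 2, 13]
In a BST, the LCA of p=12, q=24 is the first node v on the
root-to-leaf path with p <= v <= q (go left if both < v, right if both > v).
Walk from root:
  at 46: both 12 and 24 < 46, go left
  at 24: 12 <= 24 <= 24, this is the LCA
LCA = 24


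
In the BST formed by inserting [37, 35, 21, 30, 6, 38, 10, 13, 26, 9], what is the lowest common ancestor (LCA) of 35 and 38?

Tree insertion order: [37, 35, 21, 30, 6, 38, 10, 13, 26, 9]
Tree (level-order array): [37, 35, 38, 21, None, None, None, 6, 30, None, 10, 26, None, 9, 13]
In a BST, the LCA of p=35, q=38 is the first node v on the
root-to-leaf path with p <= v <= q (go left if both < v, right if both > v).
Walk from root:
  at 37: 35 <= 37 <= 38, this is the LCA
LCA = 37


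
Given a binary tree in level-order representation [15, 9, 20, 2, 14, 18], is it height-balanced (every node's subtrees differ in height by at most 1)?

Tree (level-order array): [15, 9, 20, 2, 14, 18]
Definition: a tree is height-balanced if, at every node, |h(left) - h(right)| <= 1 (empty subtree has height -1).
Bottom-up per-node check:
  node 2: h_left=-1, h_right=-1, diff=0 [OK], height=0
  node 14: h_left=-1, h_right=-1, diff=0 [OK], height=0
  node 9: h_left=0, h_right=0, diff=0 [OK], height=1
  node 18: h_left=-1, h_right=-1, diff=0 [OK], height=0
  node 20: h_left=0, h_right=-1, diff=1 [OK], height=1
  node 15: h_left=1, h_right=1, diff=0 [OK], height=2
All nodes satisfy the balance condition.
Result: Balanced


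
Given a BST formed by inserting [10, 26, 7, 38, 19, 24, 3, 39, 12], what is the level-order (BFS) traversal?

Tree insertion order: [10, 26, 7, 38, 19, 24, 3, 39, 12]
Tree (level-order array): [10, 7, 26, 3, None, 19, 38, None, None, 12, 24, None, 39]
BFS from the root, enqueuing left then right child of each popped node:
  queue [10] -> pop 10, enqueue [7, 26], visited so far: [10]
  queue [7, 26] -> pop 7, enqueue [3], visited so far: [10, 7]
  queue [26, 3] -> pop 26, enqueue [19, 38], visited so far: [10, 7, 26]
  queue [3, 19, 38] -> pop 3, enqueue [none], visited so far: [10, 7, 26, 3]
  queue [19, 38] -> pop 19, enqueue [12, 24], visited so far: [10, 7, 26, 3, 19]
  queue [38, 12, 24] -> pop 38, enqueue [39], visited so far: [10, 7, 26, 3, 19, 38]
  queue [12, 24, 39] -> pop 12, enqueue [none], visited so far: [10, 7, 26, 3, 19, 38, 12]
  queue [24, 39] -> pop 24, enqueue [none], visited so far: [10, 7, 26, 3, 19, 38, 12, 24]
  queue [39] -> pop 39, enqueue [none], visited so far: [10, 7, 26, 3, 19, 38, 12, 24, 39]
Result: [10, 7, 26, 3, 19, 38, 12, 24, 39]


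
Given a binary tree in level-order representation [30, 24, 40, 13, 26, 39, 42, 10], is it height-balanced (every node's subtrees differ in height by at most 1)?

Tree (level-order array): [30, 24, 40, 13, 26, 39, 42, 10]
Definition: a tree is height-balanced if, at every node, |h(left) - h(right)| <= 1 (empty subtree has height -1).
Bottom-up per-node check:
  node 10: h_left=-1, h_right=-1, diff=0 [OK], height=0
  node 13: h_left=0, h_right=-1, diff=1 [OK], height=1
  node 26: h_left=-1, h_right=-1, diff=0 [OK], height=0
  node 24: h_left=1, h_right=0, diff=1 [OK], height=2
  node 39: h_left=-1, h_right=-1, diff=0 [OK], height=0
  node 42: h_left=-1, h_right=-1, diff=0 [OK], height=0
  node 40: h_left=0, h_right=0, diff=0 [OK], height=1
  node 30: h_left=2, h_right=1, diff=1 [OK], height=3
All nodes satisfy the balance condition.
Result: Balanced


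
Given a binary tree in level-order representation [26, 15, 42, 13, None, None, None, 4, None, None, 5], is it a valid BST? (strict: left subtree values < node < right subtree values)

Level-order array: [26, 15, 42, 13, None, None, None, 4, None, None, 5]
Validate using subtree bounds (lo, hi): at each node, require lo < value < hi,
then recurse left with hi=value and right with lo=value.
Preorder trace (stopping at first violation):
  at node 26 with bounds (-inf, +inf): OK
  at node 15 with bounds (-inf, 26): OK
  at node 13 with bounds (-inf, 15): OK
  at node 4 with bounds (-inf, 13): OK
  at node 5 with bounds (4, 13): OK
  at node 42 with bounds (26, +inf): OK
No violation found at any node.
Result: Valid BST


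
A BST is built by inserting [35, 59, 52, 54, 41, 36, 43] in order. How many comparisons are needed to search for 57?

Search path for 57: 35 -> 59 -> 52 -> 54
Found: False
Comparisons: 4


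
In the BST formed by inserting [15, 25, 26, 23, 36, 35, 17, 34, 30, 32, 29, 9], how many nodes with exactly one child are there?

Tree built from: [15, 25, 26, 23, 36, 35, 17, 34, 30, 32, 29, 9]
Tree (level-order array): [15, 9, 25, None, None, 23, 26, 17, None, None, 36, None, None, 35, None, 34, None, 30, None, 29, 32]
Rule: These are nodes with exactly 1 non-null child.
Per-node child counts:
  node 15: 2 child(ren)
  node 9: 0 child(ren)
  node 25: 2 child(ren)
  node 23: 1 child(ren)
  node 17: 0 child(ren)
  node 26: 1 child(ren)
  node 36: 1 child(ren)
  node 35: 1 child(ren)
  node 34: 1 child(ren)
  node 30: 2 child(ren)
  node 29: 0 child(ren)
  node 32: 0 child(ren)
Matching nodes: [23, 26, 36, 35, 34]
Count of nodes with exactly one child: 5


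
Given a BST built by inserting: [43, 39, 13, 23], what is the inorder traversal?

Tree insertion order: [43, 39, 13, 23]
Tree (level-order array): [43, 39, None, 13, None, None, 23]
Inorder traversal: [13, 23, 39, 43]


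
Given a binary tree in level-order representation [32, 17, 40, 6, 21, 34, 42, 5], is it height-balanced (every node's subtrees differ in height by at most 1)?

Tree (level-order array): [32, 17, 40, 6, 21, 34, 42, 5]
Definition: a tree is height-balanced if, at every node, |h(left) - h(right)| <= 1 (empty subtree has height -1).
Bottom-up per-node check:
  node 5: h_left=-1, h_right=-1, diff=0 [OK], height=0
  node 6: h_left=0, h_right=-1, diff=1 [OK], height=1
  node 21: h_left=-1, h_right=-1, diff=0 [OK], height=0
  node 17: h_left=1, h_right=0, diff=1 [OK], height=2
  node 34: h_left=-1, h_right=-1, diff=0 [OK], height=0
  node 42: h_left=-1, h_right=-1, diff=0 [OK], height=0
  node 40: h_left=0, h_right=0, diff=0 [OK], height=1
  node 32: h_left=2, h_right=1, diff=1 [OK], height=3
All nodes satisfy the balance condition.
Result: Balanced


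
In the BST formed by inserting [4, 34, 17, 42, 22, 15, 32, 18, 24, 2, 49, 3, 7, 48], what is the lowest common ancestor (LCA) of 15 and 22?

Tree insertion order: [4, 34, 17, 42, 22, 15, 32, 18, 24, 2, 49, 3, 7, 48]
Tree (level-order array): [4, 2, 34, None, 3, 17, 42, None, None, 15, 22, None, 49, 7, None, 18, 32, 48, None, None, None, None, None, 24]
In a BST, the LCA of p=15, q=22 is the first node v on the
root-to-leaf path with p <= v <= q (go left if both < v, right if both > v).
Walk from root:
  at 4: both 15 and 22 > 4, go right
  at 34: both 15 and 22 < 34, go left
  at 17: 15 <= 17 <= 22, this is the LCA
LCA = 17


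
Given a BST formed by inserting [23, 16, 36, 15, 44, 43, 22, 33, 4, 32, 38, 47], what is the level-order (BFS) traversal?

Tree insertion order: [23, 16, 36, 15, 44, 43, 22, 33, 4, 32, 38, 47]
Tree (level-order array): [23, 16, 36, 15, 22, 33, 44, 4, None, None, None, 32, None, 43, 47, None, None, None, None, 38]
BFS from the root, enqueuing left then right child of each popped node:
  queue [23] -> pop 23, enqueue [16, 36], visited so far: [23]
  queue [16, 36] -> pop 16, enqueue [15, 22], visited so far: [23, 16]
  queue [36, 15, 22] -> pop 36, enqueue [33, 44], visited so far: [23, 16, 36]
  queue [15, 22, 33, 44] -> pop 15, enqueue [4], visited so far: [23, 16, 36, 15]
  queue [22, 33, 44, 4] -> pop 22, enqueue [none], visited so far: [23, 16, 36, 15, 22]
  queue [33, 44, 4] -> pop 33, enqueue [32], visited so far: [23, 16, 36, 15, 22, 33]
  queue [44, 4, 32] -> pop 44, enqueue [43, 47], visited so far: [23, 16, 36, 15, 22, 33, 44]
  queue [4, 32, 43, 47] -> pop 4, enqueue [none], visited so far: [23, 16, 36, 15, 22, 33, 44, 4]
  queue [32, 43, 47] -> pop 32, enqueue [none], visited so far: [23, 16, 36, 15, 22, 33, 44, 4, 32]
  queue [43, 47] -> pop 43, enqueue [38], visited so far: [23, 16, 36, 15, 22, 33, 44, 4, 32, 43]
  queue [47, 38] -> pop 47, enqueue [none], visited so far: [23, 16, 36, 15, 22, 33, 44, 4, 32, 43, 47]
  queue [38] -> pop 38, enqueue [none], visited so far: [23, 16, 36, 15, 22, 33, 44, 4, 32, 43, 47, 38]
Result: [23, 16, 36, 15, 22, 33, 44, 4, 32, 43, 47, 38]


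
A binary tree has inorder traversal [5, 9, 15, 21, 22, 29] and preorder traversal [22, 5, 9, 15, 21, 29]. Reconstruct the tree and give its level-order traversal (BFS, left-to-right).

Inorder:  [5, 9, 15, 21, 22, 29]
Preorder: [22, 5, 9, 15, 21, 29]
Algorithm: preorder visits root first, so consume preorder in order;
for each root, split the current inorder slice at that value into
left-subtree inorder and right-subtree inorder, then recurse.
Recursive splits:
  root=22; inorder splits into left=[5, 9, 15, 21], right=[29]
  root=5; inorder splits into left=[], right=[9, 15, 21]
  root=9; inorder splits into left=[], right=[15, 21]
  root=15; inorder splits into left=[], right=[21]
  root=21; inorder splits into left=[], right=[]
  root=29; inorder splits into left=[], right=[]
Reconstructed level-order: [22, 5, 29, 9, 15, 21]


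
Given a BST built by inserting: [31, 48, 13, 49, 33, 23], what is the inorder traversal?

Tree insertion order: [31, 48, 13, 49, 33, 23]
Tree (level-order array): [31, 13, 48, None, 23, 33, 49]
Inorder traversal: [13, 23, 31, 33, 48, 49]


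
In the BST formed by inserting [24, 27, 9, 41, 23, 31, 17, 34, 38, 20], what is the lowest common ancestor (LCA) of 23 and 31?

Tree insertion order: [24, 27, 9, 41, 23, 31, 17, 34, 38, 20]
Tree (level-order array): [24, 9, 27, None, 23, None, 41, 17, None, 31, None, None, 20, None, 34, None, None, None, 38]
In a BST, the LCA of p=23, q=31 is the first node v on the
root-to-leaf path with p <= v <= q (go left if both < v, right if both > v).
Walk from root:
  at 24: 23 <= 24 <= 31, this is the LCA
LCA = 24


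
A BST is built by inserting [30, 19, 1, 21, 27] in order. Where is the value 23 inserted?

Starting tree (level order): [30, 19, None, 1, 21, None, None, None, 27]
Insertion path: 30 -> 19 -> 21 -> 27
Result: insert 23 as left child of 27
Final tree (level order): [30, 19, None, 1, 21, None, None, None, 27, 23]


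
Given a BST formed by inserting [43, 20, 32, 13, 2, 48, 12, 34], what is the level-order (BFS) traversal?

Tree insertion order: [43, 20, 32, 13, 2, 48, 12, 34]
Tree (level-order array): [43, 20, 48, 13, 32, None, None, 2, None, None, 34, None, 12]
BFS from the root, enqueuing left then right child of each popped node:
  queue [43] -> pop 43, enqueue [20, 48], visited so far: [43]
  queue [20, 48] -> pop 20, enqueue [13, 32], visited so far: [43, 20]
  queue [48, 13, 32] -> pop 48, enqueue [none], visited so far: [43, 20, 48]
  queue [13, 32] -> pop 13, enqueue [2], visited so far: [43, 20, 48, 13]
  queue [32, 2] -> pop 32, enqueue [34], visited so far: [43, 20, 48, 13, 32]
  queue [2, 34] -> pop 2, enqueue [12], visited so far: [43, 20, 48, 13, 32, 2]
  queue [34, 12] -> pop 34, enqueue [none], visited so far: [43, 20, 48, 13, 32, 2, 34]
  queue [12] -> pop 12, enqueue [none], visited so far: [43, 20, 48, 13, 32, 2, 34, 12]
Result: [43, 20, 48, 13, 32, 2, 34, 12]


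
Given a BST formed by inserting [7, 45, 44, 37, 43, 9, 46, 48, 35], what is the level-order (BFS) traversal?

Tree insertion order: [7, 45, 44, 37, 43, 9, 46, 48, 35]
Tree (level-order array): [7, None, 45, 44, 46, 37, None, None, 48, 9, 43, None, None, None, 35]
BFS from the root, enqueuing left then right child of each popped node:
  queue [7] -> pop 7, enqueue [45], visited so far: [7]
  queue [45] -> pop 45, enqueue [44, 46], visited so far: [7, 45]
  queue [44, 46] -> pop 44, enqueue [37], visited so far: [7, 45, 44]
  queue [46, 37] -> pop 46, enqueue [48], visited so far: [7, 45, 44, 46]
  queue [37, 48] -> pop 37, enqueue [9, 43], visited so far: [7, 45, 44, 46, 37]
  queue [48, 9, 43] -> pop 48, enqueue [none], visited so far: [7, 45, 44, 46, 37, 48]
  queue [9, 43] -> pop 9, enqueue [35], visited so far: [7, 45, 44, 46, 37, 48, 9]
  queue [43, 35] -> pop 43, enqueue [none], visited so far: [7, 45, 44, 46, 37, 48, 9, 43]
  queue [35] -> pop 35, enqueue [none], visited so far: [7, 45, 44, 46, 37, 48, 9, 43, 35]
Result: [7, 45, 44, 46, 37, 48, 9, 43, 35]


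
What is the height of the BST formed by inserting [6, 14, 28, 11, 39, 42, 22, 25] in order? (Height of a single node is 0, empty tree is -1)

Insertion order: [6, 14, 28, 11, 39, 42, 22, 25]
Tree (level-order array): [6, None, 14, 11, 28, None, None, 22, 39, None, 25, None, 42]
Compute height bottom-up (empty subtree = -1):
  height(11) = 1 + max(-1, -1) = 0
  height(25) = 1 + max(-1, -1) = 0
  height(22) = 1 + max(-1, 0) = 1
  height(42) = 1 + max(-1, -1) = 0
  height(39) = 1 + max(-1, 0) = 1
  height(28) = 1 + max(1, 1) = 2
  height(14) = 1 + max(0, 2) = 3
  height(6) = 1 + max(-1, 3) = 4
Height = 4


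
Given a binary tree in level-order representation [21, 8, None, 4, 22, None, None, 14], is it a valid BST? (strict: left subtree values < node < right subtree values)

Level-order array: [21, 8, None, 4, 22, None, None, 14]
Validate using subtree bounds (lo, hi): at each node, require lo < value < hi,
then recurse left with hi=value and right with lo=value.
Preorder trace (stopping at first violation):
  at node 21 with bounds (-inf, +inf): OK
  at node 8 with bounds (-inf, 21): OK
  at node 4 with bounds (-inf, 8): OK
  at node 22 with bounds (8, 21): VIOLATION
Node 22 violates its bound: not (8 < 22 < 21).
Result: Not a valid BST


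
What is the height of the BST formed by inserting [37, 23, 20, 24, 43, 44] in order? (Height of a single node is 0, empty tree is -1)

Insertion order: [37, 23, 20, 24, 43, 44]
Tree (level-order array): [37, 23, 43, 20, 24, None, 44]
Compute height bottom-up (empty subtree = -1):
  height(20) = 1 + max(-1, -1) = 0
  height(24) = 1 + max(-1, -1) = 0
  height(23) = 1 + max(0, 0) = 1
  height(44) = 1 + max(-1, -1) = 0
  height(43) = 1 + max(-1, 0) = 1
  height(37) = 1 + max(1, 1) = 2
Height = 2


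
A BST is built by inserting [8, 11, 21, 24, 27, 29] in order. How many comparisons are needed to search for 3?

Search path for 3: 8
Found: False
Comparisons: 1


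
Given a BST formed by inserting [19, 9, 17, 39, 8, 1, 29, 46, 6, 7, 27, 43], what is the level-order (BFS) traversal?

Tree insertion order: [19, 9, 17, 39, 8, 1, 29, 46, 6, 7, 27, 43]
Tree (level-order array): [19, 9, 39, 8, 17, 29, 46, 1, None, None, None, 27, None, 43, None, None, 6, None, None, None, None, None, 7]
BFS from the root, enqueuing left then right child of each popped node:
  queue [19] -> pop 19, enqueue [9, 39], visited so far: [19]
  queue [9, 39] -> pop 9, enqueue [8, 17], visited so far: [19, 9]
  queue [39, 8, 17] -> pop 39, enqueue [29, 46], visited so far: [19, 9, 39]
  queue [8, 17, 29, 46] -> pop 8, enqueue [1], visited so far: [19, 9, 39, 8]
  queue [17, 29, 46, 1] -> pop 17, enqueue [none], visited so far: [19, 9, 39, 8, 17]
  queue [29, 46, 1] -> pop 29, enqueue [27], visited so far: [19, 9, 39, 8, 17, 29]
  queue [46, 1, 27] -> pop 46, enqueue [43], visited so far: [19, 9, 39, 8, 17, 29, 46]
  queue [1, 27, 43] -> pop 1, enqueue [6], visited so far: [19, 9, 39, 8, 17, 29, 46, 1]
  queue [27, 43, 6] -> pop 27, enqueue [none], visited so far: [19, 9, 39, 8, 17, 29, 46, 1, 27]
  queue [43, 6] -> pop 43, enqueue [none], visited so far: [19, 9, 39, 8, 17, 29, 46, 1, 27, 43]
  queue [6] -> pop 6, enqueue [7], visited so far: [19, 9, 39, 8, 17, 29, 46, 1, 27, 43, 6]
  queue [7] -> pop 7, enqueue [none], visited so far: [19, 9, 39, 8, 17, 29, 46, 1, 27, 43, 6, 7]
Result: [19, 9, 39, 8, 17, 29, 46, 1, 27, 43, 6, 7]


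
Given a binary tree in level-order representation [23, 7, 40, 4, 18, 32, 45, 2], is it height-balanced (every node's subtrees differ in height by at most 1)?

Tree (level-order array): [23, 7, 40, 4, 18, 32, 45, 2]
Definition: a tree is height-balanced if, at every node, |h(left) - h(right)| <= 1 (empty subtree has height -1).
Bottom-up per-node check:
  node 2: h_left=-1, h_right=-1, diff=0 [OK], height=0
  node 4: h_left=0, h_right=-1, diff=1 [OK], height=1
  node 18: h_left=-1, h_right=-1, diff=0 [OK], height=0
  node 7: h_left=1, h_right=0, diff=1 [OK], height=2
  node 32: h_left=-1, h_right=-1, diff=0 [OK], height=0
  node 45: h_left=-1, h_right=-1, diff=0 [OK], height=0
  node 40: h_left=0, h_right=0, diff=0 [OK], height=1
  node 23: h_left=2, h_right=1, diff=1 [OK], height=3
All nodes satisfy the balance condition.
Result: Balanced


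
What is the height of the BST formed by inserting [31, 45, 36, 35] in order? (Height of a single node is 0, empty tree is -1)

Insertion order: [31, 45, 36, 35]
Tree (level-order array): [31, None, 45, 36, None, 35]
Compute height bottom-up (empty subtree = -1):
  height(35) = 1 + max(-1, -1) = 0
  height(36) = 1 + max(0, -1) = 1
  height(45) = 1 + max(1, -1) = 2
  height(31) = 1 + max(-1, 2) = 3
Height = 3


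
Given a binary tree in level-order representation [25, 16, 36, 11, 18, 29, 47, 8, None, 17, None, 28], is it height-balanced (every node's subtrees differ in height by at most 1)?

Tree (level-order array): [25, 16, 36, 11, 18, 29, 47, 8, None, 17, None, 28]
Definition: a tree is height-balanced if, at every node, |h(left) - h(right)| <= 1 (empty subtree has height -1).
Bottom-up per-node check:
  node 8: h_left=-1, h_right=-1, diff=0 [OK], height=0
  node 11: h_left=0, h_right=-1, diff=1 [OK], height=1
  node 17: h_left=-1, h_right=-1, diff=0 [OK], height=0
  node 18: h_left=0, h_right=-1, diff=1 [OK], height=1
  node 16: h_left=1, h_right=1, diff=0 [OK], height=2
  node 28: h_left=-1, h_right=-1, diff=0 [OK], height=0
  node 29: h_left=0, h_right=-1, diff=1 [OK], height=1
  node 47: h_left=-1, h_right=-1, diff=0 [OK], height=0
  node 36: h_left=1, h_right=0, diff=1 [OK], height=2
  node 25: h_left=2, h_right=2, diff=0 [OK], height=3
All nodes satisfy the balance condition.
Result: Balanced


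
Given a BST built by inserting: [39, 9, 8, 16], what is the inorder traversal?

Tree insertion order: [39, 9, 8, 16]
Tree (level-order array): [39, 9, None, 8, 16]
Inorder traversal: [8, 9, 16, 39]


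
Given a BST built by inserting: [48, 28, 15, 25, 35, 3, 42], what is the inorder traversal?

Tree insertion order: [48, 28, 15, 25, 35, 3, 42]
Tree (level-order array): [48, 28, None, 15, 35, 3, 25, None, 42]
Inorder traversal: [3, 15, 25, 28, 35, 42, 48]


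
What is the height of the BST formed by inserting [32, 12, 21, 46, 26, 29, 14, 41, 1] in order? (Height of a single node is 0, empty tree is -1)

Insertion order: [32, 12, 21, 46, 26, 29, 14, 41, 1]
Tree (level-order array): [32, 12, 46, 1, 21, 41, None, None, None, 14, 26, None, None, None, None, None, 29]
Compute height bottom-up (empty subtree = -1):
  height(1) = 1 + max(-1, -1) = 0
  height(14) = 1 + max(-1, -1) = 0
  height(29) = 1 + max(-1, -1) = 0
  height(26) = 1 + max(-1, 0) = 1
  height(21) = 1 + max(0, 1) = 2
  height(12) = 1 + max(0, 2) = 3
  height(41) = 1 + max(-1, -1) = 0
  height(46) = 1 + max(0, -1) = 1
  height(32) = 1 + max(3, 1) = 4
Height = 4


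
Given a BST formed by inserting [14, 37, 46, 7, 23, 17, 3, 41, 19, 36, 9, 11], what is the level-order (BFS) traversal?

Tree insertion order: [14, 37, 46, 7, 23, 17, 3, 41, 19, 36, 9, 11]
Tree (level-order array): [14, 7, 37, 3, 9, 23, 46, None, None, None, 11, 17, 36, 41, None, None, None, None, 19]
BFS from the root, enqueuing left then right child of each popped node:
  queue [14] -> pop 14, enqueue [7, 37], visited so far: [14]
  queue [7, 37] -> pop 7, enqueue [3, 9], visited so far: [14, 7]
  queue [37, 3, 9] -> pop 37, enqueue [23, 46], visited so far: [14, 7, 37]
  queue [3, 9, 23, 46] -> pop 3, enqueue [none], visited so far: [14, 7, 37, 3]
  queue [9, 23, 46] -> pop 9, enqueue [11], visited so far: [14, 7, 37, 3, 9]
  queue [23, 46, 11] -> pop 23, enqueue [17, 36], visited so far: [14, 7, 37, 3, 9, 23]
  queue [46, 11, 17, 36] -> pop 46, enqueue [41], visited so far: [14, 7, 37, 3, 9, 23, 46]
  queue [11, 17, 36, 41] -> pop 11, enqueue [none], visited so far: [14, 7, 37, 3, 9, 23, 46, 11]
  queue [17, 36, 41] -> pop 17, enqueue [19], visited so far: [14, 7, 37, 3, 9, 23, 46, 11, 17]
  queue [36, 41, 19] -> pop 36, enqueue [none], visited so far: [14, 7, 37, 3, 9, 23, 46, 11, 17, 36]
  queue [41, 19] -> pop 41, enqueue [none], visited so far: [14, 7, 37, 3, 9, 23, 46, 11, 17, 36, 41]
  queue [19] -> pop 19, enqueue [none], visited so far: [14, 7, 37, 3, 9, 23, 46, 11, 17, 36, 41, 19]
Result: [14, 7, 37, 3, 9, 23, 46, 11, 17, 36, 41, 19]


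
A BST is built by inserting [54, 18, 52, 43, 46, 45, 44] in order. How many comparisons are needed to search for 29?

Search path for 29: 54 -> 18 -> 52 -> 43
Found: False
Comparisons: 4


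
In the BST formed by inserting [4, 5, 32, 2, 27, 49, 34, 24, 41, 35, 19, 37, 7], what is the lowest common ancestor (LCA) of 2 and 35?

Tree insertion order: [4, 5, 32, 2, 27, 49, 34, 24, 41, 35, 19, 37, 7]
Tree (level-order array): [4, 2, 5, None, None, None, 32, 27, 49, 24, None, 34, None, 19, None, None, 41, 7, None, 35, None, None, None, None, 37]
In a BST, the LCA of p=2, q=35 is the first node v on the
root-to-leaf path with p <= v <= q (go left if both < v, right if both > v).
Walk from root:
  at 4: 2 <= 4 <= 35, this is the LCA
LCA = 4


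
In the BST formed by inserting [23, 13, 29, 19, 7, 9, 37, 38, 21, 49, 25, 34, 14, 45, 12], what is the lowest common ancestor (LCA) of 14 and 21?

Tree insertion order: [23, 13, 29, 19, 7, 9, 37, 38, 21, 49, 25, 34, 14, 45, 12]
Tree (level-order array): [23, 13, 29, 7, 19, 25, 37, None, 9, 14, 21, None, None, 34, 38, None, 12, None, None, None, None, None, None, None, 49, None, None, 45]
In a BST, the LCA of p=14, q=21 is the first node v on the
root-to-leaf path with p <= v <= q (go left if both < v, right if both > v).
Walk from root:
  at 23: both 14 and 21 < 23, go left
  at 13: both 14 and 21 > 13, go right
  at 19: 14 <= 19 <= 21, this is the LCA
LCA = 19


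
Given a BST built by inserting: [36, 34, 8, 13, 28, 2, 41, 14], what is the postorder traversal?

Tree insertion order: [36, 34, 8, 13, 28, 2, 41, 14]
Tree (level-order array): [36, 34, 41, 8, None, None, None, 2, 13, None, None, None, 28, 14]
Postorder traversal: [2, 14, 28, 13, 8, 34, 41, 36]


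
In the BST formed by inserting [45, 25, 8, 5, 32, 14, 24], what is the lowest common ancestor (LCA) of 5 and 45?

Tree insertion order: [45, 25, 8, 5, 32, 14, 24]
Tree (level-order array): [45, 25, None, 8, 32, 5, 14, None, None, None, None, None, 24]
In a BST, the LCA of p=5, q=45 is the first node v on the
root-to-leaf path with p <= v <= q (go left if both < v, right if both > v).
Walk from root:
  at 45: 5 <= 45 <= 45, this is the LCA
LCA = 45


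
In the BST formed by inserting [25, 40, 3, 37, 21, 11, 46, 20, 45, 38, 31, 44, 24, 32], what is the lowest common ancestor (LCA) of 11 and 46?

Tree insertion order: [25, 40, 3, 37, 21, 11, 46, 20, 45, 38, 31, 44, 24, 32]
Tree (level-order array): [25, 3, 40, None, 21, 37, 46, 11, 24, 31, 38, 45, None, None, 20, None, None, None, 32, None, None, 44]
In a BST, the LCA of p=11, q=46 is the first node v on the
root-to-leaf path with p <= v <= q (go left if both < v, right if both > v).
Walk from root:
  at 25: 11 <= 25 <= 46, this is the LCA
LCA = 25


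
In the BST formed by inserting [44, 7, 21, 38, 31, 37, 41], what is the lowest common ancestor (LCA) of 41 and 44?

Tree insertion order: [44, 7, 21, 38, 31, 37, 41]
Tree (level-order array): [44, 7, None, None, 21, None, 38, 31, 41, None, 37]
In a BST, the LCA of p=41, q=44 is the first node v on the
root-to-leaf path with p <= v <= q (go left if both < v, right if both > v).
Walk from root:
  at 44: 41 <= 44 <= 44, this is the LCA
LCA = 44


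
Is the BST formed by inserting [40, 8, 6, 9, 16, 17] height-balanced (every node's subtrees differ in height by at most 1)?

Tree (level-order array): [40, 8, None, 6, 9, None, None, None, 16, None, 17]
Definition: a tree is height-balanced if, at every node, |h(left) - h(right)| <= 1 (empty subtree has height -1).
Bottom-up per-node check:
  node 6: h_left=-1, h_right=-1, diff=0 [OK], height=0
  node 17: h_left=-1, h_right=-1, diff=0 [OK], height=0
  node 16: h_left=-1, h_right=0, diff=1 [OK], height=1
  node 9: h_left=-1, h_right=1, diff=2 [FAIL (|-1-1|=2 > 1)], height=2
  node 8: h_left=0, h_right=2, diff=2 [FAIL (|0-2|=2 > 1)], height=3
  node 40: h_left=3, h_right=-1, diff=4 [FAIL (|3--1|=4 > 1)], height=4
Node 9 violates the condition: |-1 - 1| = 2 > 1.
Result: Not balanced


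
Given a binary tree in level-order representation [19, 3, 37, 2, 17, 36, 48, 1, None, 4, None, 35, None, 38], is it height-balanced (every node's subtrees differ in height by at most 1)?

Tree (level-order array): [19, 3, 37, 2, 17, 36, 48, 1, None, 4, None, 35, None, 38]
Definition: a tree is height-balanced if, at every node, |h(left) - h(right)| <= 1 (empty subtree has height -1).
Bottom-up per-node check:
  node 1: h_left=-1, h_right=-1, diff=0 [OK], height=0
  node 2: h_left=0, h_right=-1, diff=1 [OK], height=1
  node 4: h_left=-1, h_right=-1, diff=0 [OK], height=0
  node 17: h_left=0, h_right=-1, diff=1 [OK], height=1
  node 3: h_left=1, h_right=1, diff=0 [OK], height=2
  node 35: h_left=-1, h_right=-1, diff=0 [OK], height=0
  node 36: h_left=0, h_right=-1, diff=1 [OK], height=1
  node 38: h_left=-1, h_right=-1, diff=0 [OK], height=0
  node 48: h_left=0, h_right=-1, diff=1 [OK], height=1
  node 37: h_left=1, h_right=1, diff=0 [OK], height=2
  node 19: h_left=2, h_right=2, diff=0 [OK], height=3
All nodes satisfy the balance condition.
Result: Balanced
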